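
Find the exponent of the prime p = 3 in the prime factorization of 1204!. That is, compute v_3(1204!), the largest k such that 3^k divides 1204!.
v_3(1204!) = 597

Legendre's formula: v_p(n!) = Σ_{k ≥ 1} ⌊n / p^k⌋. For p = 3, n = 1204, the terms are:
  ⌊1204/3^1⌋ = ⌊1204/3⌋ = 401
  ⌊1204/3^2⌋ = ⌊1204/9⌋ = 133
  ⌊1204/3^3⌋ = ⌊1204/27⌋ = 44
  ⌊1204/3^4⌋ = ⌊1204/81⌋ = 14
  ⌊1204/3^5⌋ = ⌊1204/243⌋ = 4
  ⌊1204/3^6⌋ = ⌊1204/729⌋ = 1
(the next term ⌊1204/3^7⌋ = 0, terminating the sum). Summing: v_3(1204!) = 401 + 133 + 44 + 14 + 4 + 1 = 597.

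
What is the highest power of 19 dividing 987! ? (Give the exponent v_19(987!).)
v_19(987!) = 53

Legendre's formula: v_p(n!) = Σ_{k ≥ 1} ⌊n / p^k⌋. For p = 19, n = 987, the terms are:
  ⌊987/19^1⌋ = ⌊987/19⌋ = 51
  ⌊987/19^2⌋ = ⌊987/361⌋ = 2
(the next term ⌊987/19^3⌋ = 0, terminating the sum). Summing: v_19(987!) = 51 + 2 = 53.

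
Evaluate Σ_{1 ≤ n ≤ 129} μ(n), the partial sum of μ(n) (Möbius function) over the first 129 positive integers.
Σ_{n ≤ 129} μ(n) = -1

Compute μ(n) for each 1 ≤ n ≤ 129: μ(1) = 1, μ(2) = -1, μ(3) = -1, μ(4) = 0, μ(5) = -1, μ(6) = 1, μ(7) = -1, μ(8) = 0, μ(9) = 0, μ(10) = 1, μ(11) = -1, μ(12) = 0, μ(13) = -1, μ(14) = 1, μ(15) = 1, μ(16) = 0, μ(17) = -1, μ(18) = 0, μ(19) = -1, μ(20) = 0, μ(21) = 1, μ(22) = 1, μ(23) = -1, μ(24) = 0, μ(25) = 0, μ(26) = 1, μ(27) = 0, μ(28) = 0, μ(29) = -1, μ(30) = -1, μ(31) = -1, μ(32) = 0, μ(33) = 1, μ(34) = 1, μ(35) = 1, μ(36) = 0, μ(37) = -1, μ(38) = 1, μ(39) = 1, μ(40) = 0, μ(41) = -1, μ(42) = -1, μ(43) = -1, μ(44) = 0, μ(45) = 0, μ(46) = 1, μ(47) = -1, μ(48) = 0, μ(49) = 0, μ(50) = 0, μ(51) = 1, μ(52) = 0, μ(53) = -1, μ(54) = 0, μ(55) = 1, μ(56) = 0, μ(57) = 1, μ(58) = 1, μ(59) = -1, μ(60) = 0, μ(61) = -1, μ(62) = 1, μ(63) = 0, μ(64) = 0, μ(65) = 1, μ(66) = -1, μ(67) = -1, μ(68) = 0, μ(69) = 1, μ(70) = -1, μ(71) = -1, μ(72) = 0, μ(73) = -1, μ(74) = 1, μ(75) = 0, μ(76) = 0, μ(77) = 1, μ(78) = -1, μ(79) = -1, μ(80) = 0, μ(81) = 0, μ(82) = 1, μ(83) = -1, μ(84) = 0, μ(85) = 1, μ(86) = 1, μ(87) = 1, μ(88) = 0, μ(89) = -1, μ(90) = 0, μ(91) = 1, μ(92) = 0, μ(93) = 1, μ(94) = 1, μ(95) = 1, μ(96) = 0, μ(97) = -1, μ(98) = 0, μ(99) = 0, μ(100) = 0, μ(101) = -1, μ(102) = -1, μ(103) = -1, μ(104) = 0, μ(105) = -1, μ(106) = 1, μ(107) = -1, μ(108) = 0, μ(109) = -1, μ(110) = -1, μ(111) = 1, μ(112) = 0, μ(113) = -1, μ(114) = -1, μ(115) = 1, μ(116) = 0, μ(117) = 0, μ(118) = 1, μ(119) = 1, μ(120) = 0, μ(121) = 0, μ(122) = 1, μ(123) = 1, μ(124) = 0, μ(125) = 0, μ(126) = 0, μ(127) = -1, μ(128) = 0, μ(129) = 1. Summing all 129 values: -1. (Mertens function M(x) = Σ_{n ≤ x} μ(n); on average M(x) should be small (PNT ⟺ M(x) = o(x)).)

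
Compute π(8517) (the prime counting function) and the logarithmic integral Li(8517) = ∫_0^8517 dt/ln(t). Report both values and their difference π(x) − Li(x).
π(8517) = 1061;  Li(8517) ≈ 1083.74;  π(x) − Li(x) ≈ -22.74.

Direct count of primes ≤ 8517 gives π(8517) = 1061. Numerical evaluation of the logarithmic integral gives Li(8517) ≈ 1083.74. The difference π(x) − Li(x) ≈ -22.74 is typically negative for small/moderate x (Li(x) overestimates), though Littlewood's theorem shows this sign changes infinitely often.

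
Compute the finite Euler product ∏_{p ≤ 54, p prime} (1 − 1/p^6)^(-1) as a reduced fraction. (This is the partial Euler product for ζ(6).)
∏ = 16399916697843255011967930971578711261087839227653922144798329822985430357794635/16120340632419383592544649060829667066167081196619966516987203957241678930116608

The primes p ≤ 54 are [2, 3, 5, 7, 11, 13, 17, 19, 23, 29, 31, 37, 41, 43, 47, 53]. For each prime, (1 − 1/p^6)^(-1) = p^6 / (p^6 − 1). The product is (1 − 1/2^6)^(-1), (1 − 1/3^6)^(-1), (1 − 1/5^6)^(-1), (1 − 1/7^6)^(-1), (1 − 1/11^6)^(-1), (1 − 1/13^6)^(-1), (1 − 1/17^6)^(-1), (1 − 1/19^6)^(-1), (1 − 1/23^6)^(-1), (1 − 1/29^6)^(-1), (1 − 1/31^6)^(-1), (1 − 1/37^6)^(-1), (1 − 1/41^6)^(-1), (1 − 1/43^6)^(-1), (1 − 1/47^6)^(-1), (1 − 1/53^6)^(-1) = ∏ p^6 / (p^6 − 1) = 16399916697843255011967930971578711261087839227653922144798329822985430357794635/16120340632419383592544649060829667066167081196619966516987203957241678930116608.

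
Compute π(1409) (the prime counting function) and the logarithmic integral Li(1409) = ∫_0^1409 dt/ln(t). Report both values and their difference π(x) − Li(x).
π(1409) = 223;  Li(1409) ≈ 235.32;  π(x) − Li(x) ≈ -12.32.

Direct count of primes ≤ 1409 gives π(1409) = 223. Numerical evaluation of the logarithmic integral gives Li(1409) ≈ 235.32. The difference π(x) − Li(x) ≈ -12.32 is typically negative for small/moderate x (Li(x) overestimates), though Littlewood's theorem shows this sign changes infinitely often.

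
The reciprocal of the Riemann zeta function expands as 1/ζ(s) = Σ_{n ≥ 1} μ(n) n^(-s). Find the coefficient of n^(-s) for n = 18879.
μ(18879) = 1

Factor n = 18879 = 3 · 7 · 29 · 31. μ(n) = 0 if any exponent ≥ 2 (not squarefree); otherwise μ(n) = (−1)^{ω(n)} where ω(n) is the number of distinct prime factors. Applying: μ(18879) = 1.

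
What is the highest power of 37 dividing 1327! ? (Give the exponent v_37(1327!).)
v_37(1327!) = 35

Legendre's formula: v_p(n!) = Σ_{k ≥ 1} ⌊n / p^k⌋. For p = 37, n = 1327, the terms are:
  ⌊1327/37^1⌋ = ⌊1327/37⌋ = 35
(the next term ⌊1327/37^2⌋ = 0, terminating the sum). Summing: v_37(1327!) = 35 = 35.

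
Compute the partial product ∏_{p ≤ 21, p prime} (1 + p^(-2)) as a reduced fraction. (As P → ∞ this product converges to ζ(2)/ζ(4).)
∏ = 6403780000/4257193941

The primes p ≤ 21 are [2, 3, 5, 7, 11, 13, 17, 19]. For each, (1 + 1/p^2) = (p^2 + 1)/p^2. Multiplying these fractions over p ∈ [2, 3, 5, 7, 11, 13, 17, 19] gives 6403780000/4257193941. (In the limit P → ∞ this tends to ζ(2)/ζ(4).)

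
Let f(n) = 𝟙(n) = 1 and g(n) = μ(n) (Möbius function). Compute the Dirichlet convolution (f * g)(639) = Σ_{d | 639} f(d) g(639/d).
(𝟙 * μ)(639) = 0

Divisors of 639: [1, 3, 9, 71, 213, 639]. For each d | 639:
  d = 1: 𝟙(1) · μ(639/1) = 1 · 0 = 0
  d = 3: 𝟙(3) · μ(639/3) = 1 · 1 = 1
  d = 9: 𝟙(9) · μ(639/9) = 1 · -1 = -1
  d = 71: 𝟙(71) · μ(639/71) = 1 · 0 = 0
  d = 213: 𝟙(213) · μ(639/213) = 1 · -1 = -1
  d = 639: 𝟙(639) · μ(639/639) = 1 · 1 = 1
Summing: (𝟙 * μ)(639) = 0 + 1 + -1 + 0 + -1 + 1 = 0.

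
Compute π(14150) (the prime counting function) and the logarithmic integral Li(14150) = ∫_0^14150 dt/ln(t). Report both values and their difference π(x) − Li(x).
π(14150) = 1665;  Li(14150) ≈ 1687.96;  π(x) − Li(x) ≈ -22.96.

Direct count of primes ≤ 14150 gives π(14150) = 1665. Numerical evaluation of the logarithmic integral gives Li(14150) ≈ 1687.96. The difference π(x) − Li(x) ≈ -22.96 is typically negative for small/moderate x (Li(x) overestimates), though Littlewood's theorem shows this sign changes infinitely often.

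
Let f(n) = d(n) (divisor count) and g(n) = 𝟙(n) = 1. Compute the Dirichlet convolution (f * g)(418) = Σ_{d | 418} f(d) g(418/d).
(d * 𝟙)(418) = 27

Divisors of 418: [1, 2, 11, 19, 22, 38, 209, 418]. For each d | 418:
  d = 1: d(1) · 𝟙(418/1) = 1 · 1 = 1
  d = 2: d(2) · 𝟙(418/2) = 2 · 1 = 2
  d = 11: d(11) · 𝟙(418/11) = 2 · 1 = 2
  d = 19: d(19) · 𝟙(418/19) = 2 · 1 = 2
  d = 22: d(22) · 𝟙(418/22) = 4 · 1 = 4
  d = 38: d(38) · 𝟙(418/38) = 4 · 1 = 4
  d = 209: d(209) · 𝟙(418/209) = 4 · 1 = 4
  d = 418: d(418) · 𝟙(418/418) = 8 · 1 = 8
Summing: (d * 𝟙)(418) = 1 + 2 + 2 + 2 + 4 + 4 + 4 + 8 = 27.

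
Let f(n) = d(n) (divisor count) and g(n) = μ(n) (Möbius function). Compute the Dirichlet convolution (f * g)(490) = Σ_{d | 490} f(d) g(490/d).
(d * μ)(490) = 1

Divisors of 490: [1, 2, 5, 7, 10, 14, 35, 49, 70, 98, 245, 490]. For each d | 490:
  d = 1: d(1) · μ(490/1) = 1 · 0 = 0
  d = 2: d(2) · μ(490/2) = 2 · 0 = 0
  d = 5: d(5) · μ(490/5) = 2 · 0 = 0
  d = 7: d(7) · μ(490/7) = 2 · -1 = -2
  d = 10: d(10) · μ(490/10) = 4 · 0 = 0
  d = 14: d(14) · μ(490/14) = 4 · 1 = 4
  d = 35: d(35) · μ(490/35) = 4 · 1 = 4
  d = 49: d(49) · μ(490/49) = 3 · 1 = 3
  d = 70: d(70) · μ(490/70) = 8 · -1 = -8
  d = 98: d(98) · μ(490/98) = 6 · -1 = -6
  d = 245: d(245) · μ(490/245) = 6 · -1 = -6
  d = 490: d(490) · μ(490/490) = 12 · 1 = 12
Summing: (d * μ)(490) = 0 + 0 + 0 + -2 + 0 + 4 + 4 + 3 + -8 + -6 + -6 + 12 = 1.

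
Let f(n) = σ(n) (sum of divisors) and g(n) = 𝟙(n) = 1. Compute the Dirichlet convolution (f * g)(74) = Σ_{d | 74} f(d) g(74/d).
(σ * 𝟙)(74) = 156

Divisors of 74: [1, 2, 37, 74]. For each d | 74:
  d = 1: σ(1) · 𝟙(74/1) = 1 · 1 = 1
  d = 2: σ(2) · 𝟙(74/2) = 3 · 1 = 3
  d = 37: σ(37) · 𝟙(74/37) = 38 · 1 = 38
  d = 74: σ(74) · 𝟙(74/74) = 114 · 1 = 114
Summing: (σ * 𝟙)(74) = 1 + 3 + 38 + 114 = 156.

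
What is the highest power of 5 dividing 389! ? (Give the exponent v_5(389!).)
v_5(389!) = 95

Legendre's formula: v_p(n!) = Σ_{k ≥ 1} ⌊n / p^k⌋. For p = 5, n = 389, the terms are:
  ⌊389/5^1⌋ = ⌊389/5⌋ = 77
  ⌊389/5^2⌋ = ⌊389/25⌋ = 15
  ⌊389/5^3⌋ = ⌊389/125⌋ = 3
(the next term ⌊389/5^4⌋ = 0, terminating the sum). Summing: v_5(389!) = 77 + 15 + 3 = 95.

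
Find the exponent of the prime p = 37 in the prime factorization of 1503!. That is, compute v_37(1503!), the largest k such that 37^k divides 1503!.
v_37(1503!) = 41

Legendre's formula: v_p(n!) = Σ_{k ≥ 1} ⌊n / p^k⌋. For p = 37, n = 1503, the terms are:
  ⌊1503/37^1⌋ = ⌊1503/37⌋ = 40
  ⌊1503/37^2⌋ = ⌊1503/1369⌋ = 1
(the next term ⌊1503/37^3⌋ = 0, terminating the sum). Summing: v_37(1503!) = 40 + 1 = 41.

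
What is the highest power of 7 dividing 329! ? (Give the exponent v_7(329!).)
v_7(329!) = 53

Legendre's formula: v_p(n!) = Σ_{k ≥ 1} ⌊n / p^k⌋. For p = 7, n = 329, the terms are:
  ⌊329/7^1⌋ = ⌊329/7⌋ = 47
  ⌊329/7^2⌋ = ⌊329/49⌋ = 6
(the next term ⌊329/7^3⌋ = 0, terminating the sum). Summing: v_7(329!) = 47 + 6 = 53.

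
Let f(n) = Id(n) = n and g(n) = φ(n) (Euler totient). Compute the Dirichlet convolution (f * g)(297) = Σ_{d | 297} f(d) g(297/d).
(Id * φ)(297) = 1701

Divisors of 297: [1, 3, 9, 11, 27, 33, 99, 297]. For each d | 297:
  d = 1: Id(1) · φ(297/1) = 1 · 180 = 180
  d = 3: Id(3) · φ(297/3) = 3 · 60 = 180
  d = 9: Id(9) · φ(297/9) = 9 · 20 = 180
  d = 11: Id(11) · φ(297/11) = 11 · 18 = 198
  d = 27: Id(27) · φ(297/27) = 27 · 10 = 270
  d = 33: Id(33) · φ(297/33) = 33 · 6 = 198
  d = 99: Id(99) · φ(297/99) = 99 · 2 = 198
  d = 297: Id(297) · φ(297/297) = 297 · 1 = 297
Summing: (Id * φ)(297) = 180 + 180 + 180 + 198 + 270 + 198 + 198 + 297 = 1701.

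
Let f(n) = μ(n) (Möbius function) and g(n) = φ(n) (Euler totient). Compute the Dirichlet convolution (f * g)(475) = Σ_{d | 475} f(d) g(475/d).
(μ * φ)(475) = 272

Divisors of 475: [1, 5, 19, 25, 95, 475]. For each d | 475:
  d = 1: μ(1) · φ(475/1) = 1 · 360 = 360
  d = 5: μ(5) · φ(475/5) = -1 · 72 = -72
  d = 19: μ(19) · φ(475/19) = -1 · 20 = -20
  d = 25: μ(25) · φ(475/25) = 0 · 18 = 0
  d = 95: μ(95) · φ(475/95) = 1 · 4 = 4
  d = 475: μ(475) · φ(475/475) = 0 · 1 = 0
Summing: (μ * φ)(475) = 360 + -72 + -20 + 0 + 4 + 0 = 272.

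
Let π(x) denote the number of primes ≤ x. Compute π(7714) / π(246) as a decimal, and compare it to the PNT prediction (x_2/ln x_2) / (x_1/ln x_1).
π(7714)/π(246) = 978/53 ≈ 18.4528;  PNT prediction ≈ 19.2871.

π(246) = 53 and π(7714) = 978, so π(7714)/π(246) ≈ 18.4528. The PNT-predicted ratio is (7714/ln(7714)) / (246/ln(246)) ≈ 19.2871. The two agree to within a few percent, as expected.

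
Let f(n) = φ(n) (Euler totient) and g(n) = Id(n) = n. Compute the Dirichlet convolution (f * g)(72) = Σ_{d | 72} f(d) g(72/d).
(φ * Id)(72) = 420

Divisors of 72: [1, 2, 3, 4, 6, 8, 9, 12, 18, 24, 36, 72]. For each d | 72:
  d = 1: φ(1) · Id(72/1) = 1 · 72 = 72
  d = 2: φ(2) · Id(72/2) = 1 · 36 = 36
  d = 3: φ(3) · Id(72/3) = 2 · 24 = 48
  d = 4: φ(4) · Id(72/4) = 2 · 18 = 36
  d = 6: φ(6) · Id(72/6) = 2 · 12 = 24
  d = 8: φ(8) · Id(72/8) = 4 · 9 = 36
  d = 9: φ(9) · Id(72/9) = 6 · 8 = 48
  d = 12: φ(12) · Id(72/12) = 4 · 6 = 24
  d = 18: φ(18) · Id(72/18) = 6 · 4 = 24
  d = 24: φ(24) · Id(72/24) = 8 · 3 = 24
  d = 36: φ(36) · Id(72/36) = 12 · 2 = 24
  d = 72: φ(72) · Id(72/72) = 24 · 1 = 24
Summing: (φ * Id)(72) = 72 + 36 + 48 + 36 + 24 + 36 + 48 + 24 + 24 + 24 + 24 + 24 = 420.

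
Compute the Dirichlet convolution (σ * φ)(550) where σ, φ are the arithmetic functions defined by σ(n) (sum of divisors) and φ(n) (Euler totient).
(σ * φ)(550) = 6600

Divisors of 550: [1, 2, 5, 10, 11, 22, 25, 50, 55, 110, 275, 550]. For each d | 550:
  d = 1: σ(1) · φ(550/1) = 1 · 200 = 200
  d = 2: σ(2) · φ(550/2) = 3 · 200 = 600
  d = 5: σ(5) · φ(550/5) = 6 · 40 = 240
  d = 10: σ(10) · φ(550/10) = 18 · 40 = 720
  d = 11: σ(11) · φ(550/11) = 12 · 20 = 240
  d = 22: σ(22) · φ(550/22) = 36 · 20 = 720
  d = 25: σ(25) · φ(550/25) = 31 · 10 = 310
  d = 50: σ(50) · φ(550/50) = 93 · 10 = 930
  d = 55: σ(55) · φ(550/55) = 72 · 4 = 288
  d = 110: σ(110) · φ(550/110) = 216 · 4 = 864
  d = 275: σ(275) · φ(550/275) = 372 · 1 = 372
  d = 550: σ(550) · φ(550/550) = 1116 · 1 = 1116
Summing: (σ * φ)(550) = 200 + 600 + 240 + 720 + 240 + 720 + 310 + 930 + 288 + 864 + 372 + 1116 = 6600.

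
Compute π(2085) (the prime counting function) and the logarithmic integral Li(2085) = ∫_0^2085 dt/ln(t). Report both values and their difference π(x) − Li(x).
π(2085) = 314;  Li(2085) ≈ 325.96;  π(x) − Li(x) ≈ -11.96.

Direct count of primes ≤ 2085 gives π(2085) = 314. Numerical evaluation of the logarithmic integral gives Li(2085) ≈ 325.96. The difference π(x) − Li(x) ≈ -11.96 is typically negative for small/moderate x (Li(x) overestimates), though Littlewood's theorem shows this sign changes infinitely often.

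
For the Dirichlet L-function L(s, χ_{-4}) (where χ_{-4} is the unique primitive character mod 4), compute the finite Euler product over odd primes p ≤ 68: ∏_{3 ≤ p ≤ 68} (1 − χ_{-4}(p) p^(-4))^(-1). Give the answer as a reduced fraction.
∏ = 1651066280281380138536686837541579766361280941939967829361597654494040671703/1669523570694536178861740034086625672835197425049896317943747132528787456000

The odd primes p ≤ 68 are [3, 5, 7, 11, 13, 17, 19, 23, 29, 31, 37, 41, 43, 47, 53, 59, 61, 67]. For each, χ(p) = 1 if p ≡ 1 mod 4, χ(p) = −1 if p ≡ 3 mod 4. Taking (1 − χ(p)/p^4)^(-1) = p^4/(p^4 − χ(p)): (1 − (-1)/3^4)^(-1) · (1 − (1)/5^4)^(-1) · (1 − (-1)/7^4)^(-1) · (1 − (-1)/11^4)^(-1) · (1 − (1)/13^4)^(-1) · (1 − (1)/17^4)^(-1) · (1 − (-1)/19^4)^(-1) · (1 − (-1)/23^4)^(-1) · (1 − (1)/29^4)^(-1) · (1 − (-1)/31^4)^(-1) · (1 − (1)/37^4)^(-1) · (1 − (1)/41^4)^(-1) · (1 − (-1)/43^4)^(-1) · (1 − (-1)/47^4)^(-1) · (1 − (1)/53^4)^(-1) · (1 − (-1)/59^4)^(-1) · (1 − (1)/61^4)^(-1) · (1 − (-1)/67^4)^(-1) = 1651066280281380138536686837541579766361280941939967829361597654494040671703/1669523570694536178861740034086625672835197425049896317943747132528787456000.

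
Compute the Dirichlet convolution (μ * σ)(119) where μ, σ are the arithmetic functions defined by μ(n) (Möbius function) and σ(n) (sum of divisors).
(μ * σ)(119) = 119

Divisors of 119: [1, 7, 17, 119]. For each d | 119:
  d = 1: μ(1) · σ(119/1) = 1 · 144 = 144
  d = 7: μ(7) · σ(119/7) = -1 · 18 = -18
  d = 17: μ(17) · σ(119/17) = -1 · 8 = -8
  d = 119: μ(119) · σ(119/119) = 1 · 1 = 1
Summing: (μ * σ)(119) = 144 + -18 + -8 + 1 = 119.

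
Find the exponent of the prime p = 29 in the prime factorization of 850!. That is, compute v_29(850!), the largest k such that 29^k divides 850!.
v_29(850!) = 30

Legendre's formula: v_p(n!) = Σ_{k ≥ 1} ⌊n / p^k⌋. For p = 29, n = 850, the terms are:
  ⌊850/29^1⌋ = ⌊850/29⌋ = 29
  ⌊850/29^2⌋ = ⌊850/841⌋ = 1
(the next term ⌊850/29^3⌋ = 0, terminating the sum). Summing: v_29(850!) = 29 + 1 = 30.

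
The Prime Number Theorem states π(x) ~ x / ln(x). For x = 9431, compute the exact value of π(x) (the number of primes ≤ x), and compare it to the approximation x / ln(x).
π(9431) = 1167;  x/ln(x) ≈ 1030.51;  relative error ≈ 11.70%.

Directly count primes up to 9431: π(9431) = 1167. The PNT approximation gives 9431/ln(9431) ≈ 9431/9.15176 ≈ 1030.51. Relative error (π(x) − x/ln(x)) / π(x) ≈ 11.70%; the approximation is known to undercount slightly (Li(x) is a better estimate).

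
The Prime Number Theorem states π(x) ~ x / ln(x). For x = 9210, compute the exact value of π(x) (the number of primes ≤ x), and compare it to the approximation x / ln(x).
π(9210) = 1142;  x/ln(x) ≈ 1008.98;  relative error ≈ 11.65%.

Directly count primes up to 9210: π(9210) = 1142. The PNT approximation gives 9210/ln(9210) ≈ 9210/9.12805 ≈ 1008.98. Relative error (π(x) − x/ln(x)) / π(x) ≈ 11.65%; the approximation is known to undercount slightly (Li(x) is a better estimate).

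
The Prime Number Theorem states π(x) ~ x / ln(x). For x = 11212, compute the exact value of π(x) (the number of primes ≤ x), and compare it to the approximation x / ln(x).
π(11212) = 1356;  x/ln(x) ≈ 1202.39;  relative error ≈ 11.33%.

Directly count primes up to 11212: π(11212) = 1356. The PNT approximation gives 11212/ln(11212) ≈ 11212/9.32474 ≈ 1202.39. Relative error (π(x) − x/ln(x)) / π(x) ≈ 11.33%; the approximation is known to undercount slightly (Li(x) is a better estimate).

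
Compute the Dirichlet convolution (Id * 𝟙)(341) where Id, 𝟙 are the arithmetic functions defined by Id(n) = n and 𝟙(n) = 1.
(Id * 𝟙)(341) = 384

Divisors of 341: [1, 11, 31, 341]. For each d | 341:
  d = 1: Id(1) · 𝟙(341/1) = 1 · 1 = 1
  d = 11: Id(11) · 𝟙(341/11) = 11 · 1 = 11
  d = 31: Id(31) · 𝟙(341/31) = 31 · 1 = 31
  d = 341: Id(341) · 𝟙(341/341) = 341 · 1 = 341
Summing: (Id * 𝟙)(341) = 1 + 11 + 31 + 341 = 384.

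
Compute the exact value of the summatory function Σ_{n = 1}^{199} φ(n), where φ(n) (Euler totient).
Σ_{n ≤ 199} φ(n) = 12152

Compute φ(n) for each 1 ≤ n ≤ 199: φ(1) = 1, φ(2) = 1, φ(3) = 2, φ(4) = 2, φ(5) = 4, φ(6) = 2, φ(7) = 6, φ(8) = 4, φ(9) = 6, φ(10) = 4, φ(11) = 10, φ(12) = 4, φ(13) = 12, φ(14) = 6, φ(15) = 8, φ(16) = 8, φ(17) = 16, φ(18) = 6, φ(19) = 18, φ(20) = 8, φ(21) = 12, φ(22) = 10, φ(23) = 22, φ(24) = 8, φ(25) = 20, φ(26) = 12, φ(27) = 18, φ(28) = 12, φ(29) = 28, φ(30) = 8, φ(31) = 30, φ(32) = 16, φ(33) = 20, φ(34) = 16, φ(35) = 24, φ(36) = 12, φ(37) = 36, φ(38) = 18, φ(39) = 24, φ(40) = 16, φ(41) = 40, φ(42) = 12, φ(43) = 42, φ(44) = 20, φ(45) = 24, φ(46) = 22, φ(47) = 46, φ(48) = 16, φ(49) = 42, φ(50) = 20, φ(51) = 32, φ(52) = 24, φ(53) = 52, φ(54) = 18, φ(55) = 40, φ(56) = 24, φ(57) = 36, φ(58) = 28, φ(59) = 58, φ(60) = 16, φ(61) = 60, φ(62) = 30, φ(63) = 36, φ(64) = 32, φ(65) = 48, φ(66) = 20, φ(67) = 66, φ(68) = 32, φ(69) = 44, φ(70) = 24, φ(71) = 70, φ(72) = 24, φ(73) = 72, φ(74) = 36, φ(75) = 40, φ(76) = 36, φ(77) = 60, φ(78) = 24, φ(79) = 78, φ(80) = 32, φ(81) = 54, φ(82) = 40, φ(83) = 82, φ(84) = 24, φ(85) = 64, φ(86) = 42, φ(87) = 56, φ(88) = 40, φ(89) = 88, φ(90) = 24, φ(91) = 72, φ(92) = 44, φ(93) = 60, φ(94) = 46, φ(95) = 72, φ(96) = 32, φ(97) = 96, φ(98) = 42, φ(99) = 60, φ(100) = 40, φ(101) = 100, φ(102) = 32, φ(103) = 102, φ(104) = 48, φ(105) = 48, φ(106) = 52, φ(107) = 106, φ(108) = 36, φ(109) = 108, φ(110) = 40, φ(111) = 72, φ(112) = 48, φ(113) = 112, φ(114) = 36, φ(115) = 88, φ(116) = 56, φ(117) = 72, φ(118) = 58, φ(119) = 96, φ(120) = 32, φ(121) = 110, φ(122) = 60, φ(123) = 80, φ(124) = 60, φ(125) = 100, φ(126) = 36, φ(127) = 126, φ(128) = 64, φ(129) = 84, φ(130) = 48, φ(131) = 130, φ(132) = 40, φ(133) = 108, φ(134) = 66, φ(135) = 72, φ(136) = 64, φ(137) = 136, φ(138) = 44, φ(139) = 138, φ(140) = 48, φ(141) = 92, φ(142) = 70, φ(143) = 120, φ(144) = 48, φ(145) = 112, φ(146) = 72, φ(147) = 84, φ(148) = 72, φ(149) = 148, φ(150) = 40, φ(151) = 150, φ(152) = 72, φ(153) = 96, φ(154) = 60, φ(155) = 120, φ(156) = 48, φ(157) = 156, φ(158) = 78, φ(159) = 104, φ(160) = 64, φ(161) = 132, φ(162) = 54, φ(163) = 162, φ(164) = 80, φ(165) = 80, φ(166) = 82, φ(167) = 166, φ(168) = 48, φ(169) = 156, φ(170) = 64, φ(171) = 108, φ(172) = 84, φ(173) = 172, φ(174) = 56, φ(175) = 120, φ(176) = 80, φ(177) = 116, φ(178) = 88, φ(179) = 178, φ(180) = 48, φ(181) = 180, φ(182) = 72, φ(183) = 120, φ(184) = 88, φ(185) = 144, φ(186) = 60, φ(187) = 160, φ(188) = 92, φ(189) = 108, φ(190) = 72, φ(191) = 190, φ(192) = 64, φ(193) = 192, φ(194) = 96, φ(195) = 96, φ(196) = 84, φ(197) = 196, φ(198) = 60, φ(199) = 198. Summing all 199 values: 12152. (Average order: Σ_{n ≤ x} φ(n) ~ (3/π²) x². For x = 199, (3/π²)·199² ≈ 12037.26.)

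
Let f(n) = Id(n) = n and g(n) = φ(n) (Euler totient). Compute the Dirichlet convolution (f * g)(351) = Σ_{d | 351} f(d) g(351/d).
(Id * φ)(351) = 2025

Divisors of 351: [1, 3, 9, 13, 27, 39, 117, 351]. For each d | 351:
  d = 1: Id(1) · φ(351/1) = 1 · 216 = 216
  d = 3: Id(3) · φ(351/3) = 3 · 72 = 216
  d = 9: Id(9) · φ(351/9) = 9 · 24 = 216
  d = 13: Id(13) · φ(351/13) = 13 · 18 = 234
  d = 27: Id(27) · φ(351/27) = 27 · 12 = 324
  d = 39: Id(39) · φ(351/39) = 39 · 6 = 234
  d = 117: Id(117) · φ(351/117) = 117 · 2 = 234
  d = 351: Id(351) · φ(351/351) = 351 · 1 = 351
Summing: (Id * φ)(351) = 216 + 216 + 216 + 234 + 324 + 234 + 234 + 351 = 2025.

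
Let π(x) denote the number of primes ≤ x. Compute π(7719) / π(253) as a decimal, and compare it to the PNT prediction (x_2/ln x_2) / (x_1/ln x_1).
π(7719)/π(253) = 979/54 ≈ 18.1296;  PNT prediction ≈ 18.8599.

π(253) = 54 and π(7719) = 979, so π(7719)/π(253) ≈ 18.1296. The PNT-predicted ratio is (7719/ln(7719)) / (253/ln(253)) ≈ 18.8599. The two agree to within a few percent, as expected.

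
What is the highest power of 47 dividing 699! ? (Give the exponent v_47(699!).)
v_47(699!) = 14

Legendre's formula: v_p(n!) = Σ_{k ≥ 1} ⌊n / p^k⌋. For p = 47, n = 699, the terms are:
  ⌊699/47^1⌋ = ⌊699/47⌋ = 14
(the next term ⌊699/47^2⌋ = 0, terminating the sum). Summing: v_47(699!) = 14 = 14.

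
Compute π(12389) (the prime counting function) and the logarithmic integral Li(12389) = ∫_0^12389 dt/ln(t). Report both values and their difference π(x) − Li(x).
π(12389) = 1478;  Li(12389) ≈ 1502.44;  π(x) − Li(x) ≈ -24.44.

Direct count of primes ≤ 12389 gives π(12389) = 1478. Numerical evaluation of the logarithmic integral gives Li(12389) ≈ 1502.44. The difference π(x) − Li(x) ≈ -24.44 is typically negative for small/moderate x (Li(x) overestimates), though Littlewood's theorem shows this sign changes infinitely often.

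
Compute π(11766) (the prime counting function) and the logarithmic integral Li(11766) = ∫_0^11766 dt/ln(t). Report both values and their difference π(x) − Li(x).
π(11766) = 1409;  Li(11766) ≈ 1436.16;  π(x) − Li(x) ≈ -27.16.

Direct count of primes ≤ 11766 gives π(11766) = 1409. Numerical evaluation of the logarithmic integral gives Li(11766) ≈ 1436.16. The difference π(x) − Li(x) ≈ -27.16 is typically negative for small/moderate x (Li(x) overestimates), though Littlewood's theorem shows this sign changes infinitely often.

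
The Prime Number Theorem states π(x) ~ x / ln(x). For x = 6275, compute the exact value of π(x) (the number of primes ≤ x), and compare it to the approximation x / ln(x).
π(6275) = 816;  x/ln(x) ≈ 717.61;  relative error ≈ 12.06%.

Directly count primes up to 6275: π(6275) = 816. The PNT approximation gives 6275/ln(6275) ≈ 6275/8.74433 ≈ 717.61. Relative error (π(x) − x/ln(x)) / π(x) ≈ 12.06%; the approximation is known to undercount slightly (Li(x) is a better estimate).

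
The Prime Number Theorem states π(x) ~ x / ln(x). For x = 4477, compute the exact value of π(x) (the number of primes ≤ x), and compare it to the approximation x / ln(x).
π(4477) = 607;  x/ln(x) ≈ 532.55;  relative error ≈ 12.27%.

Directly count primes up to 4477: π(4477) = 607. The PNT approximation gives 4477/ln(4477) ≈ 4477/8.40671 ≈ 532.55. Relative error (π(x) − x/ln(x)) / π(x) ≈ 12.27%; the approximation is known to undercount slightly (Li(x) is a better estimate).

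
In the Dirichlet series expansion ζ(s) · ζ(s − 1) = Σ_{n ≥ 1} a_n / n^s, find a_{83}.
σ(83) = 84

In the product (Σ m^0/m^s)(Σ k / k^s) = Σ (Σ_{d | n} d) / n^s, the coefficient of 1/n^s is σ(n) = Σ_{d | n} d. For n = 83, divisors are [1, 83]; summing: σ(83) = 84.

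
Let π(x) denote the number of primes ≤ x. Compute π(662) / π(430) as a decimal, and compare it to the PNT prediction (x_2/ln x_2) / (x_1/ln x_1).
π(662)/π(430) = 121/82 ≈ 1.4756;  PNT prediction ≈ 1.4373.

π(430) = 82 and π(662) = 121, so π(662)/π(430) ≈ 1.4756. The PNT-predicted ratio is (662/ln(662)) / (430/ln(430)) ≈ 1.4373. The two agree to within a few percent, as expected.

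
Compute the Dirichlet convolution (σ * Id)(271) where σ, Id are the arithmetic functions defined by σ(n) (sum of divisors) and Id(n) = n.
(σ * Id)(271) = 543

Divisors of 271: [1, 271]. For each d | 271:
  d = 1: σ(1) · Id(271/1) = 1 · 271 = 271
  d = 271: σ(271) · Id(271/271) = 272 · 1 = 272
Summing: (σ * Id)(271) = 271 + 272 = 543.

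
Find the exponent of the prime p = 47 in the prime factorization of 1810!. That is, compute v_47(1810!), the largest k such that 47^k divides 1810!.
v_47(1810!) = 38

Legendre's formula: v_p(n!) = Σ_{k ≥ 1} ⌊n / p^k⌋. For p = 47, n = 1810, the terms are:
  ⌊1810/47^1⌋ = ⌊1810/47⌋ = 38
(the next term ⌊1810/47^2⌋ = 0, terminating the sum). Summing: v_47(1810!) = 38 = 38.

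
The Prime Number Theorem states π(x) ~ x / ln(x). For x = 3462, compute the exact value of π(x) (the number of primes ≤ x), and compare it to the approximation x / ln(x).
π(3462) = 484;  x/ln(x) ≈ 424.81;  relative error ≈ 12.23%.

Directly count primes up to 3462: π(3462) = 484. The PNT approximation gives 3462/ln(3462) ≈ 3462/8.14960 ≈ 424.81. Relative error (π(x) − x/ln(x)) / π(x) ≈ 12.23%; the approximation is known to undercount slightly (Li(x) is a better estimate).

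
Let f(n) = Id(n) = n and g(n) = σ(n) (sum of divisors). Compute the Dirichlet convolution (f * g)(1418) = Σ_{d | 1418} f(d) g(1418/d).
(Id * σ)(1418) = 7095

Divisors of 1418: [1, 2, 709, 1418]. For each d | 1418:
  d = 1: Id(1) · σ(1418/1) = 1 · 2130 = 2130
  d = 2: Id(2) · σ(1418/2) = 2 · 710 = 1420
  d = 709: Id(709) · σ(1418/709) = 709 · 3 = 2127
  d = 1418: Id(1418) · σ(1418/1418) = 1418 · 1 = 1418
Summing: (Id * σ)(1418) = 2130 + 1420 + 2127 + 1418 = 7095.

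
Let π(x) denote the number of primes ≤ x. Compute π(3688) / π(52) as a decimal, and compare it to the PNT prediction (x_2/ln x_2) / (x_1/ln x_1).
π(3688)/π(52) = 514/15 ≈ 34.2667;  PNT prediction ≈ 34.1215.

π(52) = 15 and π(3688) = 514, so π(3688)/π(52) ≈ 34.2667. The PNT-predicted ratio is (3688/ln(3688)) / (52/ln(52)) ≈ 34.1215. The two agree to within a few percent, as expected.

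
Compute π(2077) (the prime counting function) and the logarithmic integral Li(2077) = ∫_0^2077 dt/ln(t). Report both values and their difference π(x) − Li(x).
π(2077) = 312;  Li(2077) ≈ 324.91;  π(x) − Li(x) ≈ -12.91.

Direct count of primes ≤ 2077 gives π(2077) = 312. Numerical evaluation of the logarithmic integral gives Li(2077) ≈ 324.91. The difference π(x) − Li(x) ≈ -12.91 is typically negative for small/moderate x (Li(x) overestimates), though Littlewood's theorem shows this sign changes infinitely often.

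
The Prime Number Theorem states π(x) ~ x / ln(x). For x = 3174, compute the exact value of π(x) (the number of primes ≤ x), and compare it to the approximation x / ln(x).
π(3174) = 449;  x/ln(x) ≈ 393.66;  relative error ≈ 12.32%.

Directly count primes up to 3174: π(3174) = 449. The PNT approximation gives 3174/ln(3174) ≈ 3174/8.06275 ≈ 393.66. Relative error (π(x) − x/ln(x)) / π(x) ≈ 12.32%; the approximation is known to undercount slightly (Li(x) is a better estimate).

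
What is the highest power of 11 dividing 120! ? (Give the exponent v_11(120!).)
v_11(120!) = 10

Legendre's formula: v_p(n!) = Σ_{k ≥ 1} ⌊n / p^k⌋. For p = 11, n = 120, the terms are:
  ⌊120/11^1⌋ = ⌊120/11⌋ = 10
(the next term ⌊120/11^2⌋ = 0, terminating the sum). Summing: v_11(120!) = 10 = 10.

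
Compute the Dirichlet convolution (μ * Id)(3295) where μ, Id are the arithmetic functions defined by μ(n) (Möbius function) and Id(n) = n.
(μ * Id)(3295) = 2632

Divisors of 3295: [1, 5, 659, 3295]. For each d | 3295:
  d = 1: μ(1) · Id(3295/1) = 1 · 3295 = 3295
  d = 5: μ(5) · Id(3295/5) = -1 · 659 = -659
  d = 659: μ(659) · Id(3295/659) = -1 · 5 = -5
  d = 3295: μ(3295) · Id(3295/3295) = 1 · 1 = 1
Summing: (μ * Id)(3295) = 3295 + -659 + -5 + 1 = 2632.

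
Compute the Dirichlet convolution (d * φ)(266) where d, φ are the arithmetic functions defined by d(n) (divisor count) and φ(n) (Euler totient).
(d * φ)(266) = 480

Divisors of 266: [1, 2, 7, 14, 19, 38, 133, 266]. For each d | 266:
  d = 1: d(1) · φ(266/1) = 1 · 108 = 108
  d = 2: d(2) · φ(266/2) = 2 · 108 = 216
  d = 7: d(7) · φ(266/7) = 2 · 18 = 36
  d = 14: d(14) · φ(266/14) = 4 · 18 = 72
  d = 19: d(19) · φ(266/19) = 2 · 6 = 12
  d = 38: d(38) · φ(266/38) = 4 · 6 = 24
  d = 133: d(133) · φ(266/133) = 4 · 1 = 4
  d = 266: d(266) · φ(266/266) = 8 · 1 = 8
Summing: (d * φ)(266) = 108 + 216 + 36 + 72 + 12 + 24 + 4 + 8 = 480.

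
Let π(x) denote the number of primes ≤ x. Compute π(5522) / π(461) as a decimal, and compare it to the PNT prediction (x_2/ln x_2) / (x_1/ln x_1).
π(5522)/π(461) = 730/89 ≈ 8.2022;  PNT prediction ≈ 8.5264.

π(461) = 89 and π(5522) = 730, so π(5522)/π(461) ≈ 8.2022. The PNT-predicted ratio is (5522/ln(5522)) / (461/ln(461)) ≈ 8.5264. The two agree to within a few percent, as expected.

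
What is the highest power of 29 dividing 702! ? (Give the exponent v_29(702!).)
v_29(702!) = 24

Legendre's formula: v_p(n!) = Σ_{k ≥ 1} ⌊n / p^k⌋. For p = 29, n = 702, the terms are:
  ⌊702/29^1⌋ = ⌊702/29⌋ = 24
(the next term ⌊702/29^2⌋ = 0, terminating the sum). Summing: v_29(702!) = 24 = 24.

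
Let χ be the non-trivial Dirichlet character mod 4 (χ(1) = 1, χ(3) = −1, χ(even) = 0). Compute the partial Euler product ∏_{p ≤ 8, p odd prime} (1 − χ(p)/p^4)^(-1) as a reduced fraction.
∏ = 40516875/40968512

The odd primes p ≤ 8 are [3, 5, 7]. For each, χ(p) = 1 if p ≡ 1 mod 4, χ(p) = −1 if p ≡ 3 mod 4. Taking (1 − χ(p)/p^4)^(-1) = p^4/(p^4 − χ(p)): (1 − (-1)/3^4)^(-1) · (1 − (1)/5^4)^(-1) · (1 − (-1)/7^4)^(-1) = 40516875/40968512.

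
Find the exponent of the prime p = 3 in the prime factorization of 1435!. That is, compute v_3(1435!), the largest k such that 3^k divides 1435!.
v_3(1435!) = 713

Legendre's formula: v_p(n!) = Σ_{k ≥ 1} ⌊n / p^k⌋. For p = 3, n = 1435, the terms are:
  ⌊1435/3^1⌋ = ⌊1435/3⌋ = 478
  ⌊1435/3^2⌋ = ⌊1435/9⌋ = 159
  ⌊1435/3^3⌋ = ⌊1435/27⌋ = 53
  ⌊1435/3^4⌋ = ⌊1435/81⌋ = 17
  ⌊1435/3^5⌋ = ⌊1435/243⌋ = 5
  ⌊1435/3^6⌋ = ⌊1435/729⌋ = 1
(the next term ⌊1435/3^7⌋ = 0, terminating the sum). Summing: v_3(1435!) = 478 + 159 + 53 + 17 + 5 + 1 = 713.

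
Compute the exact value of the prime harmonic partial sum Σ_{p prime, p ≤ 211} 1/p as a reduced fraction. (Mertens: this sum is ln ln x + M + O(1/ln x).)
Σ 1/p = 3215488142498485484492183158345029261034221047849345857469577412562094716564064084247/1645783550795210387735581011435590727981167322669649249414629852197255934130751870910

π(211) = 47, so the primes ≤ 211 are [2, 3, 5, 7, 11, 13, 17, 19, 23, 29, 31, 37, 41, 43, 47, 53, 59, 61, 67, 71, 73, 79, 83, 89, 97, 101, 103, 107, 109, 113, 127, 131, 137, 139, 149, 151, 157, 163, 167, 173, 179, 181, 191, 193, 197, 199, 211]. Summing 1/p over these primes: 3215488142498485484492183158345029261034221047849345857469577412562094716564064084247/1645783550795210387735581011435590727981167322669649249414629852197255934130751870910 ≈ 1.9538. Mertens estimate ln ln(211) + 0.2615 ≈ 1.9389.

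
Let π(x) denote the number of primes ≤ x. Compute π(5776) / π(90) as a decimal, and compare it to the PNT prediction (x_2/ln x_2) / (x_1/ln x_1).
π(5776)/π(90) = 757/24 ≈ 31.5417;  PNT prediction ≈ 33.3417.

π(90) = 24 and π(5776) = 757, so π(5776)/π(90) ≈ 31.5417. The PNT-predicted ratio is (5776/ln(5776)) / (90/ln(90)) ≈ 33.3417. The two agree to within a few percent, as expected.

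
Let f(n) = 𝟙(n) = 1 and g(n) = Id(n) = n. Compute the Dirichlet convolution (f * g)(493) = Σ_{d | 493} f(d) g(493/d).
(𝟙 * Id)(493) = 540

Divisors of 493: [1, 17, 29, 493]. For each d | 493:
  d = 1: 𝟙(1) · Id(493/1) = 1 · 493 = 493
  d = 17: 𝟙(17) · Id(493/17) = 1 · 29 = 29
  d = 29: 𝟙(29) · Id(493/29) = 1 · 17 = 17
  d = 493: 𝟙(493) · Id(493/493) = 1 · 1 = 1
Summing: (𝟙 * Id)(493) = 493 + 29 + 17 + 1 = 540.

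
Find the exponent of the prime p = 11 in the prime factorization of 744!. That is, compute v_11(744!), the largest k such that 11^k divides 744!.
v_11(744!) = 73

Legendre's formula: v_p(n!) = Σ_{k ≥ 1} ⌊n / p^k⌋. For p = 11, n = 744, the terms are:
  ⌊744/11^1⌋ = ⌊744/11⌋ = 67
  ⌊744/11^2⌋ = ⌊744/121⌋ = 6
(the next term ⌊744/11^3⌋ = 0, terminating the sum). Summing: v_11(744!) = 67 + 6 = 73.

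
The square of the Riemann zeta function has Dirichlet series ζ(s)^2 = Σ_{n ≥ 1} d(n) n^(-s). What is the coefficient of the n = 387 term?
d(387) = 6

ζ(s)^2 = (Σ 1/m^s)(Σ 1/k^s). The coefficient of 1/n^s in the product is the number of ordered pairs (m, k) with mk = n, which equals d(n). For n = 387, divisors are [1, 3, 9, 43, 129, 387], so d(387) = 6.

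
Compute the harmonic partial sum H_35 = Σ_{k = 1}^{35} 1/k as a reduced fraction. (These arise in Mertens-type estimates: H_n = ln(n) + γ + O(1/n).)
H_35 = 54437269998109/13127595717600

Direct summation: H_35 = 1 + 1/2 + ... + 1/35. The least common denominator is lcm(1, ..., 35) = 144403552893600; over this denominator the numerator is 144403552893600 + 72201776446800 + 48134517631200 + 36100888223400 + 28880710578720 + 24067258815600 + 20629078984800 + 18050444111700 + 16044839210400 + 14440355289360 + 13127595717600 + 12033629407800 + 11107965607200 + 10314539492400 + 9626903526240 + 9025222055850 + 8494326640800 + 8022419605200 + 7600186994400 + 7220177644680 + 6876359661600 + 6563797858800 + 6278415343200 + 6016814703900 + 5776142115744 + 5553982803600 + 5348279736800 + 5157269746200 + 4979432858400 + 4813451763120 + 4658179125600 + 4512611027925 + 4375865239200 + 4247163320400 + 4125815796960 = 598809969979199, so H_35 = 598809969979199/144403552893600; reducing by gcd(598809969979199, 144403552893600) = 11 gives 54437269998109/13127595717600 ≈ 4.14678. (The PNT-adjacent estimate ln(35) + γ ≈ 4.13256 matches within O(1/n).)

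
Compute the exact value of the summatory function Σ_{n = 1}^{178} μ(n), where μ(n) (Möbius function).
Σ_{n ≤ 178} μ(n) = -2

Compute μ(n) for each 1 ≤ n ≤ 178: μ(1) = 1, μ(2) = -1, μ(3) = -1, μ(4) = 0, μ(5) = -1, μ(6) = 1, μ(7) = -1, μ(8) = 0, μ(9) = 0, μ(10) = 1, μ(11) = -1, μ(12) = 0, μ(13) = -1, μ(14) = 1, μ(15) = 1, μ(16) = 0, μ(17) = -1, μ(18) = 0, μ(19) = -1, μ(20) = 0, μ(21) = 1, μ(22) = 1, μ(23) = -1, μ(24) = 0, μ(25) = 0, μ(26) = 1, μ(27) = 0, μ(28) = 0, μ(29) = -1, μ(30) = -1, μ(31) = -1, μ(32) = 0, μ(33) = 1, μ(34) = 1, μ(35) = 1, μ(36) = 0, μ(37) = -1, μ(38) = 1, μ(39) = 1, μ(40) = 0, μ(41) = -1, μ(42) = -1, μ(43) = -1, μ(44) = 0, μ(45) = 0, μ(46) = 1, μ(47) = -1, μ(48) = 0, μ(49) = 0, μ(50) = 0, μ(51) = 1, μ(52) = 0, μ(53) = -1, μ(54) = 0, μ(55) = 1, μ(56) = 0, μ(57) = 1, μ(58) = 1, μ(59) = -1, μ(60) = 0, μ(61) = -1, μ(62) = 1, μ(63) = 0, μ(64) = 0, μ(65) = 1, μ(66) = -1, μ(67) = -1, μ(68) = 0, μ(69) = 1, μ(70) = -1, μ(71) = -1, μ(72) = 0, μ(73) = -1, μ(74) = 1, μ(75) = 0, μ(76) = 0, μ(77) = 1, μ(78) = -1, μ(79) = -1, μ(80) = 0, μ(81) = 0, μ(82) = 1, μ(83) = -1, μ(84) = 0, μ(85) = 1, μ(86) = 1, μ(87) = 1, μ(88) = 0, μ(89) = -1, μ(90) = 0, μ(91) = 1, μ(92) = 0, μ(93) = 1, μ(94) = 1, μ(95) = 1, μ(96) = 0, μ(97) = -1, μ(98) = 0, μ(99) = 0, μ(100) = 0, μ(101) = -1, μ(102) = -1, μ(103) = -1, μ(104) = 0, μ(105) = -1, μ(106) = 1, μ(107) = -1, μ(108) = 0, μ(109) = -1, μ(110) = -1, μ(111) = 1, μ(112) = 0, μ(113) = -1, μ(114) = -1, μ(115) = 1, μ(116) = 0, μ(117) = 0, μ(118) = 1, μ(119) = 1, μ(120) = 0, μ(121) = 0, μ(122) = 1, μ(123) = 1, μ(124) = 0, μ(125) = 0, μ(126) = 0, μ(127) = -1, μ(128) = 0, μ(129) = 1, μ(130) = -1, μ(131) = -1, μ(132) = 0, μ(133) = 1, μ(134) = 1, μ(135) = 0, μ(136) = 0, μ(137) = -1, μ(138) = -1, μ(139) = -1, μ(140) = 0, μ(141) = 1, μ(142) = 1, μ(143) = 1, μ(144) = 0, μ(145) = 1, μ(146) = 1, μ(147) = 0, μ(148) = 0, μ(149) = -1, μ(150) = 0, μ(151) = -1, μ(152) = 0, μ(153) = 0, μ(154) = -1, μ(155) = 1, μ(156) = 0, μ(157) = -1, μ(158) = 1, μ(159) = 1, μ(160) = 0, μ(161) = 1, μ(162) = 0, μ(163) = -1, μ(164) = 0, μ(165) = -1, μ(166) = 1, μ(167) = -1, μ(168) = 0, μ(169) = 0, μ(170) = -1, μ(171) = 0, μ(172) = 0, μ(173) = -1, μ(174) = -1, μ(175) = 0, μ(176) = 0, μ(177) = 1, μ(178) = 1. Summing all 178 values: -2. (Mertens function M(x) = Σ_{n ≤ x} μ(n); on average M(x) should be small (PNT ⟺ M(x) = o(x)).)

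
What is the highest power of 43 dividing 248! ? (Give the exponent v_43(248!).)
v_43(248!) = 5

Legendre's formula: v_p(n!) = Σ_{k ≥ 1} ⌊n / p^k⌋. For p = 43, n = 248, the terms are:
  ⌊248/43^1⌋ = ⌊248/43⌋ = 5
(the next term ⌊248/43^2⌋ = 0, terminating the sum). Summing: v_43(248!) = 5 = 5.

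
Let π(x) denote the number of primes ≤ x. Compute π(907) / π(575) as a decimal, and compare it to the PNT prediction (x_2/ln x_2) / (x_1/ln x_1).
π(907)/π(575) = 155/105 ≈ 1.4762;  PNT prediction ≈ 1.4718.

π(575) = 105 and π(907) = 155, so π(907)/π(575) ≈ 1.4762. The PNT-predicted ratio is (907/ln(907)) / (575/ln(575)) ≈ 1.4718. The two agree to within a few percent, as expected.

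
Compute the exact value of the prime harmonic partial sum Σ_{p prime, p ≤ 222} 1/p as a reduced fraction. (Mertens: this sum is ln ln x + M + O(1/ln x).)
Σ 1/p = 3215488142498485484492183158345029261034221047849345857469577412562094716564064084247/1645783550795210387735581011435590727981167322669649249414629852197255934130751870910

π(222) = 47, so the primes ≤ 222 are [2, 3, 5, 7, 11, 13, 17, 19, 23, 29, 31, 37, 41, 43, 47, 53, 59, 61, 67, 71, 73, 79, 83, 89, 97, 101, 103, 107, 109, 113, 127, 131, 137, 139, 149, 151, 157, 163, 167, 173, 179, 181, 191, 193, 197, 199, 211]. Summing 1/p over these primes: 3215488142498485484492183158345029261034221047849345857469577412562094716564064084247/1645783550795210387735581011435590727981167322669649249414629852197255934130751870910 ≈ 1.9538. Mertens estimate ln ln(222) + 0.2615 ≈ 1.9484.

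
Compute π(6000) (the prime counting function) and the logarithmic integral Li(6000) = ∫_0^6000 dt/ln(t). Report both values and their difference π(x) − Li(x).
π(6000) = 783;  Li(6000) ≈ 800.41;  π(x) − Li(x) ≈ -17.41.

Direct count of primes ≤ 6000 gives π(6000) = 783. Numerical evaluation of the logarithmic integral gives Li(6000) ≈ 800.41. The difference π(x) − Li(x) ≈ -17.41 is typically negative for small/moderate x (Li(x) overestimates), though Littlewood's theorem shows this sign changes infinitely often.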